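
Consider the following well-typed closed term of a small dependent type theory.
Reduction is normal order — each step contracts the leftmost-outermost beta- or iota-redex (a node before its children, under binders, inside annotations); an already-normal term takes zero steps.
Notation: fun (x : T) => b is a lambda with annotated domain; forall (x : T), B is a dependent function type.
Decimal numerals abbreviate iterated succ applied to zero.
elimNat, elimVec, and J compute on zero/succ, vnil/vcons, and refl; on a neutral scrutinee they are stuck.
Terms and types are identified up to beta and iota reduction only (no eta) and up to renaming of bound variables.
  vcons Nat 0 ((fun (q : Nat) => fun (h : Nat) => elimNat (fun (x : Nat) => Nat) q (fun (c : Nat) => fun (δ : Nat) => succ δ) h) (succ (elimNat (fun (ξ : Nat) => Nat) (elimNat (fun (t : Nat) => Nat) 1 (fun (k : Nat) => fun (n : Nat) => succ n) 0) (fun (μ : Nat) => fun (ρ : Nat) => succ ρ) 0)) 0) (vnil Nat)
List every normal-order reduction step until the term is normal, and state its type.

normal-order reduction sequence:
  vcons Nat 0 ((fun (q : Nat) => fun (h : Nat) => elimNat (fun (x : Nat) => Nat) q (fun (c : Nat) => fun (δ : Nat) => succ δ) h) (succ (elimNat (fun (ξ : Nat) => Nat) (elimNat (fun (t : Nat) => Nat) 1 (fun (k : Nat) => fun (n : Nat) => succ n) 0) (fun (μ : Nat) => fun (ρ : Nat) => succ ρ) 0)) 0) (vnil Nat)
  ~> vcons Nat 0 ((fun (q : Nat) => elimNat (fun (h : Nat) => Nat) (succ (elimNat (fun (x : Nat) => Nat) (elimNat (fun (c : Nat) => Nat) 1 (fun (δ : Nat) => fun (ξ : Nat) => succ ξ) 0) (fun (t : Nat) => fun (k : Nat) => succ k) 0)) (fun (n : Nat) => fun (μ : Nat) => succ μ) q) 0) (vnil Nat)
  ~> vcons Nat 0 (elimNat (fun (q : Nat) => Nat) (succ (elimNat (fun (h : Nat) => Nat) (elimNat (fun (x : Nat) => Nat) 1 (fun (c : Nat) => fun (δ : Nat) => succ δ) 0) (fun (ξ : Nat) => fun (t : Nat) => succ t) 0)) (fun (k : Nat) => fun (n : Nat) => succ n) 0) (vnil Nat)
  ~> vcons Nat 0 (succ (elimNat (fun (q : Nat) => Nat) (elimNat (fun (h : Nat) => Nat) 1 (fun (x : Nat) => fun (c : Nat) => succ c) 0) (fun (δ : Nat) => fun (ξ : Nat) => succ ξ) 0)) (vnil Nat)
  ~> vcons Nat 0 (succ (elimNat (fun (q : Nat) => Nat) 1 (fun (h : Nat) => fun (x : Nat) => succ x) 0)) (vnil Nat)
  ~> vcons Nat 0 2 (vnil Nat)
the term's type:
  Vec Nat 1


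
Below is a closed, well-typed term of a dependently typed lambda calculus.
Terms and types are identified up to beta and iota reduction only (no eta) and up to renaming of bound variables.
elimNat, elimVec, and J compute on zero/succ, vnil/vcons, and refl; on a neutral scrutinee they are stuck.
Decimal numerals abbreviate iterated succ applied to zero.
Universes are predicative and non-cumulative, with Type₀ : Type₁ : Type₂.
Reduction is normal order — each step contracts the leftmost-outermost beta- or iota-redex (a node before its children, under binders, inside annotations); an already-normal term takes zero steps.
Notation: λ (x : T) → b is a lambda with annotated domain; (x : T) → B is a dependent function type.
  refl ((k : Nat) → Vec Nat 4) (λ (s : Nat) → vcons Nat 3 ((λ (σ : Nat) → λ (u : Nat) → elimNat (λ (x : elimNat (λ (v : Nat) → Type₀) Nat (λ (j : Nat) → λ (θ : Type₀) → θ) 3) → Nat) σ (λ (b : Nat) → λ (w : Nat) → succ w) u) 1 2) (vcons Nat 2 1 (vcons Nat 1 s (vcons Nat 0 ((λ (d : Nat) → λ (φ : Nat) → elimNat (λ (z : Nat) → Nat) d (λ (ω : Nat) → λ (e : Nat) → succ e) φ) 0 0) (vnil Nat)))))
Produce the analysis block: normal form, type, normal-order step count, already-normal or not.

normal form:
  refl ((k : Nat) → Vec Nat 4) (λ (s : Nat) → vcons Nat 3 3 (vcons Nat 2 1 (vcons Nat 1 s (vcons Nat 0 0 (vnil Nat)))))
type:
  Eq ((k : Nat) → Vec Nat 4) (λ (s : Nat) → vcons Nat 3 3 (vcons Nat 2 1 (vcons Nat 1 s (vcons Nat 0 0 (vnil Nat))))) (λ (σ : Nat) → vcons Nat 3 3 (vcons Nat 2 1 (vcons Nat 1 σ (vcons Nat 0 0 (vnil Nat)))))
reduction steps (normal order): 12
already normal: no
first redex: a beta-redex


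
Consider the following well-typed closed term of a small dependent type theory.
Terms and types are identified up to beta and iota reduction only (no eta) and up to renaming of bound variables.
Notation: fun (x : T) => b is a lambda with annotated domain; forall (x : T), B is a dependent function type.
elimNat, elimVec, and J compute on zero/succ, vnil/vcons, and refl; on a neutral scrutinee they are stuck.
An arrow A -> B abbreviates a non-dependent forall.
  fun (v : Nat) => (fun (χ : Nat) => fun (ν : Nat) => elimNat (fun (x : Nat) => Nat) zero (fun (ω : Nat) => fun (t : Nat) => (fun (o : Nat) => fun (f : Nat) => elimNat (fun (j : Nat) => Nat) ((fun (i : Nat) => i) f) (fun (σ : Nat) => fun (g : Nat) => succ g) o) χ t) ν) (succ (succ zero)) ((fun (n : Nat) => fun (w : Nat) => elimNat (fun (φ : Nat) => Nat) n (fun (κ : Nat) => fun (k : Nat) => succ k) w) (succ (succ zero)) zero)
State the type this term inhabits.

inferred type:
  Nat -> Nat


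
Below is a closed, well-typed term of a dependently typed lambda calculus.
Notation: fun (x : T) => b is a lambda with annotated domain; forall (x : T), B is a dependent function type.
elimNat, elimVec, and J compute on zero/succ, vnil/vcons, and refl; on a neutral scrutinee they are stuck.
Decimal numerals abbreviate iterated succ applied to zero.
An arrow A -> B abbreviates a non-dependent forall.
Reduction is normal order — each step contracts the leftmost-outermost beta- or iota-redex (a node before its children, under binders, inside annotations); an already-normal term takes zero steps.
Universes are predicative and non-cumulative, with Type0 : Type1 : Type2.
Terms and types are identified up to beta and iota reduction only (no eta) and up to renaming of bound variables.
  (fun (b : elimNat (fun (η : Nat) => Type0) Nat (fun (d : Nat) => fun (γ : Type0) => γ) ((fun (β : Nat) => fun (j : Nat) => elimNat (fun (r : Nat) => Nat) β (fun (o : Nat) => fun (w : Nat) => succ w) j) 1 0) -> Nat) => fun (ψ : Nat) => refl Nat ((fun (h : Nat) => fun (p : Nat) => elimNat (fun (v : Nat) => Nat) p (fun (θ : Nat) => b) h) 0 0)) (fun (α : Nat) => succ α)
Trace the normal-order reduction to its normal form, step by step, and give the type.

reduction (normal order):
  (fun (b : elimNat (fun (η : Nat) => Type0) Nat (fun (d : Nat) => fun (γ : Type0) => γ) ((fun (β : Nat) => fun (j : Nat) => elimNat (fun (r : Nat) => Nat) β (fun (o : Nat) => fun (w : Nat) => succ w) j) 1 0) -> Nat) => fun (ψ : Nat) => refl Nat ((fun (h : Nat) => fun (p : Nat) => elimNat (fun (v : Nat) => Nat) p (fun (θ : Nat) => b) h) 0 0)) (fun (α : Nat) => succ α)
  ~> fun (b : Nat) => refl Nat ((fun (η : Nat) => fun (d : Nat) => elimNat (fun (γ : Nat) => Nat) d (fun (β : Nat) => fun (j : Nat) => succ j) η) 0 0)
  ~> fun (b : Nat) => refl Nat ((fun (η : Nat) => elimNat (fun (d : Nat) => Nat) η (fun (γ : Nat) => fun (β : Nat) => succ β) 0) 0)
  ~> fun (b : Nat) => refl Nat (elimNat (fun (η : Nat) => Nat) 0 (fun (d : Nat) => fun (γ : Nat) => succ γ) 0)
  ~> fun (b : Nat) => refl Nat 0
inferred type:
  Nat -> Eq Nat 0 0


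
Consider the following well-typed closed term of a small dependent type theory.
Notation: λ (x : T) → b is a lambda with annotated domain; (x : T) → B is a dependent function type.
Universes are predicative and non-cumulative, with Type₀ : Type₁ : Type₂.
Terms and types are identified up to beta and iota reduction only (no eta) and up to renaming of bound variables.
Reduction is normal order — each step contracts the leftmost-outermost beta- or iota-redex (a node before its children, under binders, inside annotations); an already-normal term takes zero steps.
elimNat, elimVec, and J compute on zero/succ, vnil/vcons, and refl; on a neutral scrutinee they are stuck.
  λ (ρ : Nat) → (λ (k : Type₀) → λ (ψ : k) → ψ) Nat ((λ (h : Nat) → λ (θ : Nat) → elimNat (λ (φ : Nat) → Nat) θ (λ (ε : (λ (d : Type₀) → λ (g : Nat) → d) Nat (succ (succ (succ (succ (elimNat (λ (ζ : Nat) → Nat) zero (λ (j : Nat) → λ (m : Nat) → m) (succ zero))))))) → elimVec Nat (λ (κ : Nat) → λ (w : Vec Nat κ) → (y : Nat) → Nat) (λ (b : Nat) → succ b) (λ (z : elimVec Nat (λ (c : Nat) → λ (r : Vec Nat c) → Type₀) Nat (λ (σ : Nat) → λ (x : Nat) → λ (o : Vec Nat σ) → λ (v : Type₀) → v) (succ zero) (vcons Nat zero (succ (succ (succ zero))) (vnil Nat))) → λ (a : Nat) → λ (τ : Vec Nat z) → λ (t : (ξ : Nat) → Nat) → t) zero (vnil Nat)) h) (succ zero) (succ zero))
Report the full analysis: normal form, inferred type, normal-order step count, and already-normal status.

reduced normal form:
  λ (ρ : Nat) → succ (succ zero)
inferred type:
  (ρ : Nat) → Nat
normal-order step count: 9
started in normal form: no
first redex: a beta-redex


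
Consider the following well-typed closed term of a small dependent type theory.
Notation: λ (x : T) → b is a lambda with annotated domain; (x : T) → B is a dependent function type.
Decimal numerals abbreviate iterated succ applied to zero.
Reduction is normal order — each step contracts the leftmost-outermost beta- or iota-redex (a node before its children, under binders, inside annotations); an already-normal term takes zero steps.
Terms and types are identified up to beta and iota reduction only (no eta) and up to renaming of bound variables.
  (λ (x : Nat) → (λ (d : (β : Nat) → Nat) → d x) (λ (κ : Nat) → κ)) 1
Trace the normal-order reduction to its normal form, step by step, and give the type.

reduction (normal order):
  (λ (x : Nat) → (λ (d : (β : Nat) → Nat) → d x) (λ (κ : Nat) → κ)) 1
  ~> (λ (x : (d : Nat) → Nat) → x 1) (λ (β : Nat) → β)
  ~> (λ (x : Nat) → x) 1
  ~> 1
type:
  Nat


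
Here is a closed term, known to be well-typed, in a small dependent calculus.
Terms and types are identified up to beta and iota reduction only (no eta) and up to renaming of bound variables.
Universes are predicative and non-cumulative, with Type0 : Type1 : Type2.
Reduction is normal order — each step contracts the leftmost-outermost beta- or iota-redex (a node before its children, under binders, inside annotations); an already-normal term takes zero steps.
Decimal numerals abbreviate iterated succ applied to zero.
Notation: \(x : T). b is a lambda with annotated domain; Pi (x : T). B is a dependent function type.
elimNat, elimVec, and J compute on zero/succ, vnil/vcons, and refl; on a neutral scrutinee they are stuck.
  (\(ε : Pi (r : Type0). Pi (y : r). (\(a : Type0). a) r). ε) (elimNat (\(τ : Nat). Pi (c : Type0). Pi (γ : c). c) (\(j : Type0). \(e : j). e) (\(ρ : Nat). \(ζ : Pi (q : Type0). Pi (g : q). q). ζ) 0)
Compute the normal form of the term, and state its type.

normal form:
  \(ε : Type0). \(r : ε). r
type:
  Pi (ε : Type0). Pi (r : ε). ε
observation: reduction starts at a beta-redex, and 2 normal-order steps reach the normal form.


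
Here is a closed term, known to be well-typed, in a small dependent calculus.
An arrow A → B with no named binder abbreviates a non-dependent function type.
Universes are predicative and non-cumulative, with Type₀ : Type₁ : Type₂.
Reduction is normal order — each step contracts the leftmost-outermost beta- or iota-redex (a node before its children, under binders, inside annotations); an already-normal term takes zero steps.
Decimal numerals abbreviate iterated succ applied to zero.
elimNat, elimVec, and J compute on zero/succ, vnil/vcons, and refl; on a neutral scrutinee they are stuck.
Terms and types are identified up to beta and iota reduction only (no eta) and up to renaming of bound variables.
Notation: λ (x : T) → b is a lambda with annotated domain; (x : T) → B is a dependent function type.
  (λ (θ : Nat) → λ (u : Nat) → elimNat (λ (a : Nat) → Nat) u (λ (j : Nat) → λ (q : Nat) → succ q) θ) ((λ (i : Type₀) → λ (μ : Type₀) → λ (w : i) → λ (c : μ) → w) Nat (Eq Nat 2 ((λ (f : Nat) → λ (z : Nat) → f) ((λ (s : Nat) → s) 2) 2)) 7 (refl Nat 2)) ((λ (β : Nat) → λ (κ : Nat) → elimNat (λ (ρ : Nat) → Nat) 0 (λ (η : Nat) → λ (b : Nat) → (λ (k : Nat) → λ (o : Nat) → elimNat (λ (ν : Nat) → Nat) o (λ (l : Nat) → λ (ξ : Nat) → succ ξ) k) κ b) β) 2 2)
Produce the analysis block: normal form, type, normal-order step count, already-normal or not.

normal form:
  11
inferred type:
  Nat
steps to reach normal form (normal order): 55
started in normal form: no
first contracted redex: a beta-redex


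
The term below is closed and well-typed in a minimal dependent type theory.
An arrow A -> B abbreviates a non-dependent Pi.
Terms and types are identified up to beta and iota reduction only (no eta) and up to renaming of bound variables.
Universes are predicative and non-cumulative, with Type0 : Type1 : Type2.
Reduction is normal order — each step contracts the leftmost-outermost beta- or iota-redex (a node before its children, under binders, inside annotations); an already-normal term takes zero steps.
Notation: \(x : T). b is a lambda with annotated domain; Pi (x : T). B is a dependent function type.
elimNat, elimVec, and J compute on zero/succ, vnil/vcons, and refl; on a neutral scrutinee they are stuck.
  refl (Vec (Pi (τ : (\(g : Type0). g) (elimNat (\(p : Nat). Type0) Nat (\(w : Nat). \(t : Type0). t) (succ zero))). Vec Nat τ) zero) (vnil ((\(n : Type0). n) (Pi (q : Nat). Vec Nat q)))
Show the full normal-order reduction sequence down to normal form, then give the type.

normal-order reduction sequence:
  refl (Vec (Pi (τ : (\(g : Type0). g) (elimNat (\(p : Nat). Type0) Nat (\(w : Nat). \(t : Type0). t) (succ zero))). Vec Nat τ) zero) (vnil ((\(n : Type0). n) (Pi (q : Nat). Vec Nat q)))
  ~> refl (Vec (Pi (τ : elimNat (\(g : Nat). Type0) Nat (\(p : Nat). \(w : Type0). w) (succ zero)). Vec Nat τ) zero) (vnil ((\(t : Type0). t) (Pi (n : Nat). Vec Nat n)))
  ~> refl (Vec (Pi (τ : (\(g : Nat). \(p : Type0). p) zero (elimNat (\(w : Nat). Type0) Nat (\(t : Nat). \(n : Type0). n) zero)). Vec Nat τ) zero) (vnil ((\(q : Type0). q) (Pi (κ : Nat). Vec Nat κ)))
  ~> refl (Vec (Pi (τ : (\(g : Type0). g) (elimNat (\(p : Nat). Type0) Nat (\(w : Nat). \(t : Type0). t) zero)). Vec Nat τ) zero) (vnil ((\(n : Type0). n) (Pi (q : Nat). Vec Nat q)))
  ~> refl (Vec (Pi (τ : elimNat (\(g : Nat). Type0) Nat (\(p : Nat). \(w : Type0). w) zero). Vec Nat τ) zero) (vnil ((\(t : Type0). t) (Pi (n : Nat). Vec Nat n)))
  ~> refl (Vec (Pi (τ : Nat). Vec Nat τ) zero) (vnil ((\(g : Type0). g) (Pi (p : Nat). Vec Nat p)))
  ~> refl (Vec (Pi (τ : Nat). Vec Nat τ) zero) (vnil (Pi (g : Nat). Vec Nat g))
type:
  Eq (Vec (Pi (τ : Nat). Vec Nat τ) zero) (vnil (Pi (g : Nat). Vec Nat g)) (vnil (Pi (p : Nat). Vec Nat p))


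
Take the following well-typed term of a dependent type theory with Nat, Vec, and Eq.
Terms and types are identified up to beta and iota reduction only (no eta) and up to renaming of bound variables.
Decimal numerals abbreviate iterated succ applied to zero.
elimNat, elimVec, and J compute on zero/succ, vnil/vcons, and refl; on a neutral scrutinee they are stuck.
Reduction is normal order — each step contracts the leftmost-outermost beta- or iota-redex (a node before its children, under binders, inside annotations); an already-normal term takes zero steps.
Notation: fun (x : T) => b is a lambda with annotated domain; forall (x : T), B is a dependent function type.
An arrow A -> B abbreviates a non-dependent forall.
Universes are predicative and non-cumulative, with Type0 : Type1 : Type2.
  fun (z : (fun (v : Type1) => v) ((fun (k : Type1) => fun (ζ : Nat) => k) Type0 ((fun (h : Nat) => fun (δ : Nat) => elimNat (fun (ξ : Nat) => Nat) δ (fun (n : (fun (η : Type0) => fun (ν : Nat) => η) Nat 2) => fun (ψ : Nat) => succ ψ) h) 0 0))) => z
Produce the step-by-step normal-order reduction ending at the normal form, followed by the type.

normal-order reduction:
  fun (z : (fun (v : Type1) => v) ((fun (k : Type1) => fun (ζ : Nat) => k) Type0 ((fun (h : Nat) => fun (δ : Nat) => elimNat (fun (ξ : Nat) => Nat) δ (fun (n : (fun (η : Type0) => fun (ν : Nat) => η) Nat 2) => fun (ψ : Nat) => succ ψ) h) 0 0))) => z
  ~> fun (z : (fun (v : Type1) => fun (k : Nat) => v) Type0 ((fun (ζ : Nat) => fun (h : Nat) => elimNat (fun (δ : Nat) => Nat) h (fun (ξ : (fun (n : Type0) => fun (η : Nat) => n) Nat 2) => fun (ν : Nat) => succ ν) ζ) 0 0)) => z
  ~> fun (z : (fun (v : Nat) => Type0) ((fun (k : Nat) => fun (ζ : Nat) => elimNat (fun (h : Nat) => Nat) ζ (fun (δ : (fun (ξ : Type0) => fun (n : Nat) => ξ) Nat 2) => fun (η : Nat) => succ η) k) 0 0)) => z
  ~> fun (z : Type0) => z
type:
  Type0 -> Type0


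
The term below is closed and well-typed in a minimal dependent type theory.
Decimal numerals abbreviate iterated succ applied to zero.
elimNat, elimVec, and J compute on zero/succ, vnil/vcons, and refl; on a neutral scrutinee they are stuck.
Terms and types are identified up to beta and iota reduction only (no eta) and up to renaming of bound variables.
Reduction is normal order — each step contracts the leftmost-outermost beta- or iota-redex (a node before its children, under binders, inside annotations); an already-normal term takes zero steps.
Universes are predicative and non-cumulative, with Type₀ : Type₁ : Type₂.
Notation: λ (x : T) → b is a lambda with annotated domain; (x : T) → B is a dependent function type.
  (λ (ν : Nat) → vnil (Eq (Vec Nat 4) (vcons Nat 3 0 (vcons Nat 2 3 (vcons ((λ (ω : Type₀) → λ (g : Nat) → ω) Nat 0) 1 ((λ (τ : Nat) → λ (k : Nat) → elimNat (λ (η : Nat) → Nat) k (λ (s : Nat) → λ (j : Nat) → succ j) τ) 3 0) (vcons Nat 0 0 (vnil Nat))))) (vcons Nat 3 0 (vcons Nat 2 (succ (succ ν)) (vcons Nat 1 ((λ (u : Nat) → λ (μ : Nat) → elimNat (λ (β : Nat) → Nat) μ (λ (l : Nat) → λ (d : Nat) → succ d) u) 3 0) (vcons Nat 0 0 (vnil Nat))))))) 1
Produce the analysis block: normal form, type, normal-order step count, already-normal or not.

resulting normal form:
  vnil (Eq (Vec Nat 4) (vcons Nat 3 0 (vcons Nat 2 3 (vcons Nat 1 3 (vcons Nat 0 0 (vnil Nat))))) (vcons Nat 3 0 (vcons Nat 2 3 (vcons Nat 1 3 (vcons Nat 0 0 (vnil Nat))))))
type:
  Vec (Eq (Vec Nat 4) (vcons Nat 3 0 (vcons Nat 2 3 (vcons Nat 1 3 (vcons Nat 0 0 (vnil Nat))))) (vcons Nat 3 0 (vcons Nat 2 3 (vcons Nat 1 3 (vcons Nat 0 0 (vnil Nat)))))) 0
reduction steps (normal order): 27
already normal: no
first contracted redex: a beta-redex


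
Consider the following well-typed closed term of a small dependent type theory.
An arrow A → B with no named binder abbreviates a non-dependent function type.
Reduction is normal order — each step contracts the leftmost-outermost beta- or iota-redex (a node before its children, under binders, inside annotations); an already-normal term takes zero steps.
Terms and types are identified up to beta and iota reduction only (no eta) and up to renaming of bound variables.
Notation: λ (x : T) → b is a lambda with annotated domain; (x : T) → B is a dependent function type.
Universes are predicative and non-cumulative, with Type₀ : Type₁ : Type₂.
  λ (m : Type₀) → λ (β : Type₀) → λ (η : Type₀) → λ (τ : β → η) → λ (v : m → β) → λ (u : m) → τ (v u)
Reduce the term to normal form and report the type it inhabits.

reduced normal form:
  λ (m : Type₀) → λ (β : Type₀) → λ (η : Type₀) → λ (τ : β → η) → λ (v : m → β) → λ (u : m) → τ (v u)
the term's type:
  (m : Type₀) → (β : Type₀) → (η : Type₀) → (β → η) → (m → β) → m → η


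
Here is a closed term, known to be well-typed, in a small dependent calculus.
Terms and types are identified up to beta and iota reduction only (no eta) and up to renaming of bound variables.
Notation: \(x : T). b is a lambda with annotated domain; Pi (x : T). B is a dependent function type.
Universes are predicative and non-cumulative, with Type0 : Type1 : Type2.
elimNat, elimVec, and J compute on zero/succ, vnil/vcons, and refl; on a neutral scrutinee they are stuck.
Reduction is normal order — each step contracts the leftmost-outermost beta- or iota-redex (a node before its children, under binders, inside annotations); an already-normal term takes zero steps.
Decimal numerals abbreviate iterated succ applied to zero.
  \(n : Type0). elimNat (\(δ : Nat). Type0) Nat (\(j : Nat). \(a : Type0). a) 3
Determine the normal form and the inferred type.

normal form:
  \(n : Type0). Nat
type:
  Pi (n : Type0). Type0
observation: normalization takes exactly 10 steps under the normal-order strategy.


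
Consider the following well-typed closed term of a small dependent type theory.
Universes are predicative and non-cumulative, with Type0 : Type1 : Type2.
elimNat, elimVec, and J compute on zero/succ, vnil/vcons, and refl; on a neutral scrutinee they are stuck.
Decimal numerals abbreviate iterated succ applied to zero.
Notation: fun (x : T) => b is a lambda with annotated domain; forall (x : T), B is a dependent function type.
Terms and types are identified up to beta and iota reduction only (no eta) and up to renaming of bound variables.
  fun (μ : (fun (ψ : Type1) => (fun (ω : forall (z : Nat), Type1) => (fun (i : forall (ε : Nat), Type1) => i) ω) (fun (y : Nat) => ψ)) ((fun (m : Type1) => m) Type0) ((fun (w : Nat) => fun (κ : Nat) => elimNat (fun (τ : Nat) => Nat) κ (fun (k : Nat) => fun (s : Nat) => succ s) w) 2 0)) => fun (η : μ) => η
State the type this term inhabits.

the term's type:
  forall (μ : Type0), forall (ψ : μ), μ


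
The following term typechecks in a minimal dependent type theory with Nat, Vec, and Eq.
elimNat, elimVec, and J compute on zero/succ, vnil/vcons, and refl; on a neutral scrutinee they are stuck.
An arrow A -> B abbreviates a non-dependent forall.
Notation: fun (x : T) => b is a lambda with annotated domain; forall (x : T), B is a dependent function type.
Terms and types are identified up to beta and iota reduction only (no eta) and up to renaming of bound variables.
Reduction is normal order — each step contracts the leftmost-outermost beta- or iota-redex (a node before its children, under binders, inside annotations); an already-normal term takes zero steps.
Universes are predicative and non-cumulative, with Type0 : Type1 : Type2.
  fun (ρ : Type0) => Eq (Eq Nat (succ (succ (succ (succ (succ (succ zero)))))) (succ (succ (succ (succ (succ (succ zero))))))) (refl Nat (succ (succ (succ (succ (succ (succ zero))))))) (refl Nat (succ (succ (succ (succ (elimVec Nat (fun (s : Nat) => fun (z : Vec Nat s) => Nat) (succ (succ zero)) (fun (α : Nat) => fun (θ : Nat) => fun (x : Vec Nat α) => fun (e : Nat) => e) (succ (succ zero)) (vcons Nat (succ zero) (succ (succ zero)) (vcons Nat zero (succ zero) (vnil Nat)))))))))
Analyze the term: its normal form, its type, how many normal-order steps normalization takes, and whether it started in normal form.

reduced normal form:
  fun (ρ : Type0) => Eq (Eq Nat (succ (succ (succ (succ (succ (succ zero)))))) (succ (succ (succ (succ (succ (succ zero))))))) (refl Nat (succ (succ (succ (succ (succ (succ zero))))))) (refl Nat (succ (succ (succ (succ (succ (succ zero)))))))
the term's type:
  Type0 -> Type0
normal-order step count: 11
term was already normal: no
first redex: an elimVec iota-redex


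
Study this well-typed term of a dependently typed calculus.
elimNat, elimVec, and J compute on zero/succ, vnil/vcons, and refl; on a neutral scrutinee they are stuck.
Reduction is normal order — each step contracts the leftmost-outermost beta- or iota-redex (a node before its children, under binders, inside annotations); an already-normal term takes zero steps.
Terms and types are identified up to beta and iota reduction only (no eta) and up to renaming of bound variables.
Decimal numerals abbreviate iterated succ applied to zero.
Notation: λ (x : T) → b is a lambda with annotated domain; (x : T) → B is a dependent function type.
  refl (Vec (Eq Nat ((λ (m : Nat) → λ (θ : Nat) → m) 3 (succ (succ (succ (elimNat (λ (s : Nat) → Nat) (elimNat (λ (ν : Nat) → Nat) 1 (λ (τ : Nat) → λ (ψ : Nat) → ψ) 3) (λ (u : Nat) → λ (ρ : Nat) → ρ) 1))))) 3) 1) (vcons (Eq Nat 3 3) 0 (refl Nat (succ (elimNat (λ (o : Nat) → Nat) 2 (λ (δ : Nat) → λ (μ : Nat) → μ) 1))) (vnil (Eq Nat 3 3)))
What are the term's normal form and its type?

reduced normal form:
  refl (Vec (Eq Nat 3 3) 1) (vcons (Eq Nat 3 3) 0 (refl Nat 3) (vnil (Eq Nat 3 3)))
the term's type:
  Eq (Vec (Eq Nat 3 3) 1) (vcons (Eq Nat 3 3) 0 (refl Nat 3) (vnil (Eq Nat 3 3))) (vcons (Eq Nat 3 3) 0 (refl Nat 3) (vnil (Eq Nat 3 3)))
observation: 6 normal-order steps separate the term from its normal form.


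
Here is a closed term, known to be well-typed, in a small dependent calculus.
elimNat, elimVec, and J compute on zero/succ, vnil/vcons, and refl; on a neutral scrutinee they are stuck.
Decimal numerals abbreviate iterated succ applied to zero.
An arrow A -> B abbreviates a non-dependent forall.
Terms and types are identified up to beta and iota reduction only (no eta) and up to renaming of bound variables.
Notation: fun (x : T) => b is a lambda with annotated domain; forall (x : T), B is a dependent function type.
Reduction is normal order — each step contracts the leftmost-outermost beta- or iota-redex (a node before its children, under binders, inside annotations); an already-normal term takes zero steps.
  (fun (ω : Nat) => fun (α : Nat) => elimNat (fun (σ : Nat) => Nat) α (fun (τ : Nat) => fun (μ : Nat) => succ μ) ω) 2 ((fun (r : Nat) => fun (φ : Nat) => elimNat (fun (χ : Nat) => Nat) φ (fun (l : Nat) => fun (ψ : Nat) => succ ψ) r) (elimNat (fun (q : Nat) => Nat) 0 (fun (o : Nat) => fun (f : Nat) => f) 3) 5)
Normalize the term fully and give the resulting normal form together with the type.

normal form:
  7
type:
  Nat
observation: the term reaches its normal form after 22 normal-order steps.


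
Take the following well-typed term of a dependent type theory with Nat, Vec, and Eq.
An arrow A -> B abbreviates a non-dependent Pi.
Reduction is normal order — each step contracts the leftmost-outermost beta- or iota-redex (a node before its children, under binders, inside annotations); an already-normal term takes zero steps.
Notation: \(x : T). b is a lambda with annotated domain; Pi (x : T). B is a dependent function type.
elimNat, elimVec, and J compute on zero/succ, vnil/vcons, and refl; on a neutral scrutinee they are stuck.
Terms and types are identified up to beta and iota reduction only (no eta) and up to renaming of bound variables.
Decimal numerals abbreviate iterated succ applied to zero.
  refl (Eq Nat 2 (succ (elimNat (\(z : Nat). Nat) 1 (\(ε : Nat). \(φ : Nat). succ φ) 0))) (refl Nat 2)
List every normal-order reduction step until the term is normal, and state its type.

normal-order reduction:
  refl (Eq Nat 2 (succ (elimNat (\(z : Nat). Nat) 1 (\(ε : Nat). \(φ : Nat). succ φ) 0))) (refl Nat 2)
  ~> refl (Eq Nat 2 2) (refl Nat 2)
type:
  Eq (Eq Nat 2 2) (refl Nat 2) (refl Nat 2)


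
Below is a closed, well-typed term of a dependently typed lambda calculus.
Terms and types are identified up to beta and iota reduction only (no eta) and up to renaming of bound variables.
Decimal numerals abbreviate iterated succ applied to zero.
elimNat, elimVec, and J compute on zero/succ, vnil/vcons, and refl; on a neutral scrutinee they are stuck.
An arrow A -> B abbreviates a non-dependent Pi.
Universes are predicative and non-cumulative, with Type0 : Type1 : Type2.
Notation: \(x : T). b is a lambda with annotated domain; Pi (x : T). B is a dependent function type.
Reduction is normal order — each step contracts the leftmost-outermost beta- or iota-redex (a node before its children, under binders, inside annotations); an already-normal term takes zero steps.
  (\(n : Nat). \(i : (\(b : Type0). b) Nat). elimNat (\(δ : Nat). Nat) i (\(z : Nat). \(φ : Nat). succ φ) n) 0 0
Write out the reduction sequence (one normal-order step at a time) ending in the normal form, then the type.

reduction (normal order):
  (\(n : Nat). \(i : (\(b : Type0). b) Nat). elimNat (\(δ : Nat). Nat) i (\(z : Nat). \(φ : Nat). succ φ) n) 0 0
  ~> (\(n : (\(i : Type0). i) Nat). elimNat (\(b : Nat). Nat) n (\(δ : Nat). \(z : Nat). succ z) 0) 0
  ~> elimNat (\(n : Nat). Nat) 0 (\(i : Nat). \(b : Nat). succ b) 0
  ~> 0
type:
  Nat


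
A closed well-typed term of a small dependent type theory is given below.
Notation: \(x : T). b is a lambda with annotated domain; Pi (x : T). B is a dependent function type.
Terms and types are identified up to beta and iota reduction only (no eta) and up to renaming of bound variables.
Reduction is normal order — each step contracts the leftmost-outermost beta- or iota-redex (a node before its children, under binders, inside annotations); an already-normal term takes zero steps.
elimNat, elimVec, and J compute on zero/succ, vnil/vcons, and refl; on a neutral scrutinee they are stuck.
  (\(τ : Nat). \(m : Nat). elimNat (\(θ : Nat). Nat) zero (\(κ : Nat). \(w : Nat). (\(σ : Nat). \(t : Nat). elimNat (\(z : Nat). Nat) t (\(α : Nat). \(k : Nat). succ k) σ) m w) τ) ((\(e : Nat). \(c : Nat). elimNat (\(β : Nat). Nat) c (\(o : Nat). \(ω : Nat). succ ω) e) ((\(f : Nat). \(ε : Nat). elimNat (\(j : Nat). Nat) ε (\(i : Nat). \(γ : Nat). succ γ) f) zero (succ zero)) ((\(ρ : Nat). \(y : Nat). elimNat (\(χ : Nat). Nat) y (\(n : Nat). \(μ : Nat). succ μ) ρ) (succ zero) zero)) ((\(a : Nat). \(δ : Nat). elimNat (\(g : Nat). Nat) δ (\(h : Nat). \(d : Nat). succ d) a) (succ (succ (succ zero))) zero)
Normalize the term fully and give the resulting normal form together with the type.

normal form:
  succ (succ (succ (succ (succ (succ zero)))))
inferred type:
  Nat
observation: the first redex contracted is a beta-redex; the normal form is reached in 48 normal-order steps.


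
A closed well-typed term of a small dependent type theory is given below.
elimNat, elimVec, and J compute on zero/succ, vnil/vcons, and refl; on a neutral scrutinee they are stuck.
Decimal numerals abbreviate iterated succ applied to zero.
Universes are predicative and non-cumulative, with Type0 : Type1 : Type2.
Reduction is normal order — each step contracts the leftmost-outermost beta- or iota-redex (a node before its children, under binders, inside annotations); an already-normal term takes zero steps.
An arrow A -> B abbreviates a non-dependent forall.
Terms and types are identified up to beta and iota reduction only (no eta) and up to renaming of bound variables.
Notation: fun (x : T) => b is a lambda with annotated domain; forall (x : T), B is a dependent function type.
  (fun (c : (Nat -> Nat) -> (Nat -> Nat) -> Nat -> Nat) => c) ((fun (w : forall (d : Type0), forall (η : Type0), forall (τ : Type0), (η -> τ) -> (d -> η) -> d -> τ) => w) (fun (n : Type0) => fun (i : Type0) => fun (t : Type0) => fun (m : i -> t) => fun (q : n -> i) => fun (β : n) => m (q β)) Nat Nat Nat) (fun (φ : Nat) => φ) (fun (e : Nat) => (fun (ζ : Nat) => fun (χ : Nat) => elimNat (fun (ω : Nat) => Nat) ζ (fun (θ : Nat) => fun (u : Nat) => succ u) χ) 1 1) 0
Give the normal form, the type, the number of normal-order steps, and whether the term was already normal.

normal form:
  2
the term's type:
  Nat
normal-order step count: 16
already normal: no
first contracted redex: a beta-redex


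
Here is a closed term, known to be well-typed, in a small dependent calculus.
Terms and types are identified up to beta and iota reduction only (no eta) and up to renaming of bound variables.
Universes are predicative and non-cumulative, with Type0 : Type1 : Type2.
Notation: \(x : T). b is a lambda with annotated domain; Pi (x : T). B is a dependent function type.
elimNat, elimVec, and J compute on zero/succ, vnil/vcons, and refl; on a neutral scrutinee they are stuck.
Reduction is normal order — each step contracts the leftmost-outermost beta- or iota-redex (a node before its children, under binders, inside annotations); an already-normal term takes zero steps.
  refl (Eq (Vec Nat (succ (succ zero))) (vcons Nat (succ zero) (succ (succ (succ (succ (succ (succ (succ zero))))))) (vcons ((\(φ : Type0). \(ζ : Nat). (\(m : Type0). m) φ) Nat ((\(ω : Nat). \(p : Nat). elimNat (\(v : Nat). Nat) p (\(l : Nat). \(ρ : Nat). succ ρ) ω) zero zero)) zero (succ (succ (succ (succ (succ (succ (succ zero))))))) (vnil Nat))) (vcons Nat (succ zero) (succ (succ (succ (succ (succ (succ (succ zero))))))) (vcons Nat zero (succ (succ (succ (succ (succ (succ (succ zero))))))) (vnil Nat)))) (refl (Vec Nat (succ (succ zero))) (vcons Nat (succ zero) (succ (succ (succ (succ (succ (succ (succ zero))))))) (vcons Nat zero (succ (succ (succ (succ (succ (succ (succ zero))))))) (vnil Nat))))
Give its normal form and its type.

resulting normal form:
  refl (Eq (Vec Nat (succ (succ zero))) (vcons Nat (succ zero) (succ (succ (succ (succ (succ (succ (succ zero))))))) (vcons Nat zero (succ (succ (succ (succ (succ (succ (succ zero))))))) (vnil Nat))) (vcons Nat (succ zero) (succ (succ (succ (succ (succ (succ (succ zero))))))) (vcons Nat zero (succ (succ (succ (succ (succ (succ (succ zero))))))) (vnil Nat)))) (refl (Vec Nat (succ (succ zero))) (vcons Nat (succ zero) (succ (succ (succ (succ (succ (succ (succ zero))))))) (vcons Nat zero (succ (succ (succ (succ (succ (succ (succ zero))))))) (vnil Nat))))
type:
  Eq (Eq (Vec Nat (succ (succ zero))) (vcons Nat (succ zero) (succ (succ (succ (succ (succ (succ (succ zero))))))) (vcons Nat zero (succ (succ (succ (succ (succ (succ (succ zero))))))) (vnil Nat))) (vcons Nat (succ zero) (succ (succ (succ (succ (succ (succ (succ zero))))))) (vcons Nat zero (succ (succ (succ (succ (succ (succ (succ zero))))))) (vnil Nat)))) (refl (Vec Nat (succ (succ zero))) (vcons Nat (succ zero) (succ (succ (succ (succ (succ (succ (succ zero))))))) (vcons Nat zero (succ (succ (succ (succ (succ (succ (succ zero))))))) (vnil Nat)))) (refl (Vec Nat (succ (succ zero))) (vcons Nat (succ zero) (succ (succ (succ (succ (succ (succ (succ zero))))))) (vcons Nat zero (succ (succ (succ (succ (succ (succ (succ zero))))))) (vnil Nat))))


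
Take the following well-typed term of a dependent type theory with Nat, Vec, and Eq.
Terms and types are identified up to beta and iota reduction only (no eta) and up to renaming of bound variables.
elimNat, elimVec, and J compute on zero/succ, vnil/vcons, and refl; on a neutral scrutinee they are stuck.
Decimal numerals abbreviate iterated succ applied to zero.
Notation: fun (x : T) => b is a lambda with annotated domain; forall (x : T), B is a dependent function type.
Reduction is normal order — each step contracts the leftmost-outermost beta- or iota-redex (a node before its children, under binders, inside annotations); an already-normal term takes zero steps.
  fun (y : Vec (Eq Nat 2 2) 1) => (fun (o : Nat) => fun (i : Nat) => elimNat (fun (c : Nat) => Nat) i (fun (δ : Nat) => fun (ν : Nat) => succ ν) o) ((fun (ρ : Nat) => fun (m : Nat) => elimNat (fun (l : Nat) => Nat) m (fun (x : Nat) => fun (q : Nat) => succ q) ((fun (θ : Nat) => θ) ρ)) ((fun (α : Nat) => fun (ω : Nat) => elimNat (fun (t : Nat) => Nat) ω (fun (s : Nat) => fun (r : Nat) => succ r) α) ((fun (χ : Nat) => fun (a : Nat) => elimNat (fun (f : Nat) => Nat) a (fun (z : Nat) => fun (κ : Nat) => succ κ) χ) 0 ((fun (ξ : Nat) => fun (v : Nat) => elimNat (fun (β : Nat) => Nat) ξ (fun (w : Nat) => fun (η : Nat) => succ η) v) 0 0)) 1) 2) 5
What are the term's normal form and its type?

normal form:
  fun (y : Vec (Eq Nat 2 2) 1) => 8
type:
  forall (y : Vec (Eq Nat 2 2) 1), Nat
observation: the leftmost-outermost redex is a beta-redex, and normalization takes 28 steps.


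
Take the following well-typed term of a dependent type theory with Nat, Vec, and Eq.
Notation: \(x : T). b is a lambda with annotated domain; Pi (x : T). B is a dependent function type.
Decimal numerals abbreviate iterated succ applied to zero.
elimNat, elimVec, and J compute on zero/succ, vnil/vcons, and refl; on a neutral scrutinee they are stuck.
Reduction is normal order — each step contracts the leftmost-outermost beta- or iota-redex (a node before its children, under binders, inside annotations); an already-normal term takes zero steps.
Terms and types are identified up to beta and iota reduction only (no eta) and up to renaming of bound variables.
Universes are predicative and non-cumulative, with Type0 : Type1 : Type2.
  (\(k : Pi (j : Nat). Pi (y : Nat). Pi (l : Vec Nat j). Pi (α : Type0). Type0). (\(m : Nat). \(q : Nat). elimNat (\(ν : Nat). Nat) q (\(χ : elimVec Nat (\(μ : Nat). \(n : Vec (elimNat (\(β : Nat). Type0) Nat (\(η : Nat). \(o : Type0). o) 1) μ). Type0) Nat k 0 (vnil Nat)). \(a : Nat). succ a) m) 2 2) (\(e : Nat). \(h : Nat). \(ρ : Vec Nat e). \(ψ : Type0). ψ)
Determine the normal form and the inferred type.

resulting normal form:
  4
the term's type:
  Nat
observation: reduction starts at a beta-redex, and 10 normal-order steps reach the normal form.


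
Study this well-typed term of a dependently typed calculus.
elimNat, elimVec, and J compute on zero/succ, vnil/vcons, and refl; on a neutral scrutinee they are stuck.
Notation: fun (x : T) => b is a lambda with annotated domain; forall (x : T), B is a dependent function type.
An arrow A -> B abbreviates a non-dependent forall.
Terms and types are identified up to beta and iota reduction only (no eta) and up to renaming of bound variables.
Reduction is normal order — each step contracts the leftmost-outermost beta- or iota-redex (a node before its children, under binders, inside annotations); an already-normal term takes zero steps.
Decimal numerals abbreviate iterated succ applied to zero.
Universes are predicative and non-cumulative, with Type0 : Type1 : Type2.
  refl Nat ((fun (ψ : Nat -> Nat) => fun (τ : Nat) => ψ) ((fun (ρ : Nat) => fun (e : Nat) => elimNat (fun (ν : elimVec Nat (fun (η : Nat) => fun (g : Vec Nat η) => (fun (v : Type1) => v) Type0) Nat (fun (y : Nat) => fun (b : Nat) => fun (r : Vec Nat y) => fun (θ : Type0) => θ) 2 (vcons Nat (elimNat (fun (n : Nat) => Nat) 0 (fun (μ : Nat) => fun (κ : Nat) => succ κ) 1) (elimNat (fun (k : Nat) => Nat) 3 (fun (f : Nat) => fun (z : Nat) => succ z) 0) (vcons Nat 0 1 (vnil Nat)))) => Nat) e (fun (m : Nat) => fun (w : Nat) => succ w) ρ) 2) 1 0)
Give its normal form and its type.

reduced normal form:
  refl Nat 2
inferred type:
  Eq Nat 2 2
observation: the leftmost-outermost redex is a beta-redex, and normalization takes 11 steps.


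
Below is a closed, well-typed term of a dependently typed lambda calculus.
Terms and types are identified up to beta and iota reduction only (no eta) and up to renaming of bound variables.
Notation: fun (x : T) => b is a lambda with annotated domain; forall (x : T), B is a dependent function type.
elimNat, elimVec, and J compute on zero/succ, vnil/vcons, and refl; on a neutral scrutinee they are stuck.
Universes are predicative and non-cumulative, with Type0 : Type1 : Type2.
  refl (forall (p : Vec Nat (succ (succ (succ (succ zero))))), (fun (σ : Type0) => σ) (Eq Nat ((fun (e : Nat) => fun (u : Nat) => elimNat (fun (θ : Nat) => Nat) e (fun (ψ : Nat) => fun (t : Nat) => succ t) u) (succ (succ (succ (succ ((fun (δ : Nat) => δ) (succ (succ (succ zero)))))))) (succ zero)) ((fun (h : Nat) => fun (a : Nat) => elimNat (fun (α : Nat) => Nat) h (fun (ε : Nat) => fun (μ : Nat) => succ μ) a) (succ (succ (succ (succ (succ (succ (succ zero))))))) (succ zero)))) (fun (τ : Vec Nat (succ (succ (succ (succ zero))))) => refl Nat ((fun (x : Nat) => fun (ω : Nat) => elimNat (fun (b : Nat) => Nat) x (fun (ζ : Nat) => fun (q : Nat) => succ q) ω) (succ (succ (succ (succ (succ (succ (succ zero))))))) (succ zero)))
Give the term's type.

the term's type:
  Eq (forall (p : Vec Nat (succ (succ (succ (succ zero))))), Eq Nat (succ (succ (succ (succ (succ (succ (succ (succ zero)))))))) (succ (succ (succ (succ (succ (succ (succ (succ zero))))))))) (fun (σ : Vec Nat (succ (succ (succ (succ zero))))) => refl Nat (succ (succ (succ (succ (succ (succ (succ (succ zero))))))))) (fun (e : Vec Nat (succ (succ (succ (succ zero))))) => refl Nat (succ (succ (succ (succ (succ (succ (succ (succ zero)))))))))


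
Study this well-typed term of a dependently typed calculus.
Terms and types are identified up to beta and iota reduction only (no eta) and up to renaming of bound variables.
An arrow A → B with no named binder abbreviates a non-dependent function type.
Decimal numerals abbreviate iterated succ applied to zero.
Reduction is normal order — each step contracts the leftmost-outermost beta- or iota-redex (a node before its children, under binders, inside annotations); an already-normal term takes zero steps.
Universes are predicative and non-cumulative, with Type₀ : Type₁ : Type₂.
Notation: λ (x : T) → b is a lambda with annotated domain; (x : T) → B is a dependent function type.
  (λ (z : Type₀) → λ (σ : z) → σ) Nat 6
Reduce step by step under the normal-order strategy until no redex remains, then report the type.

normal-order reduction:
  (λ (z : Type₀) → λ (σ : z) → σ) Nat 6
  ~> (λ (z : Nat) → z) 6
  ~> 6
the term's type:
  Nat
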